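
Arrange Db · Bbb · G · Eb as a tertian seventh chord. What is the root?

Eb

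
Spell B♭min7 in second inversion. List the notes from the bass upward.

F  Ab  Bb  Db

In root position, B♭min7 is Bb–Db–F–Ab.
Second inversion puts the fifth (F) in the bass.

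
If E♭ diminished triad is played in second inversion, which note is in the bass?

Bbb

E♭ diminished triad in root position is Eb–Gb–Bbb.
Second inversion places the fifth in the bass, which is Bbb.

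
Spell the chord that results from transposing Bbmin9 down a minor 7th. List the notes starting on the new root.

C, E♭, G, B♭, D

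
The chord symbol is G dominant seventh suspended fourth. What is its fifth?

Root of G dominant seventh suspended fourth = G. The 5th is a perfect 5th: G up a perfect 5th → D.

D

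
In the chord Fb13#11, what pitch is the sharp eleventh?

B♭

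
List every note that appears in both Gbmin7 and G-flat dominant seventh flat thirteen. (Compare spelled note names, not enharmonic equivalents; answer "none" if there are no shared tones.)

Gbmin7: G♭ B𝄫 D♭ F♭
G-flat dominant seventh flat thirteen: G♭ B♭ D♭ F♭ E𝄫
Common to both → G♭, D♭, F♭.

G♭  D♭  F♭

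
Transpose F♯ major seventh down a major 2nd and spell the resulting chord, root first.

E, G-sharp, B, D-sharp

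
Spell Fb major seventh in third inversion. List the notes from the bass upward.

E♭ F♭ A♭ C♭

Fb major seventh = F♭–A♭–C♭–E♭; third inversion → seventh (E♭) lowest.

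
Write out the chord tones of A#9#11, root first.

Root A#, quality dominant ninth sharp eleven:
- root: A#
- major 3rd: C##
- perfect 5th: E#
- minor 7th: G#
- major 9th: B#
- augmented 11th: D##

A#  C##  E#  G#  B#  D##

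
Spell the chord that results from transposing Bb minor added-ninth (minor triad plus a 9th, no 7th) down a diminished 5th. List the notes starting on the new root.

Transposed root: B-flat → E (diminished 5th down). So we spell E minor added-ninth:
root → E
3rd (minor 3rd) → G
5th (perfect 5th) → B
9th (major 9th) → F-sharp

E – G – B – F-sharp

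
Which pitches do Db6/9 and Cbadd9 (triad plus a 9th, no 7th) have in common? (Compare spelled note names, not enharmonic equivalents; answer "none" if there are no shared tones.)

Db6/9: Db F Ab Bb Eb
Cbadd9: Cb Eb Gb Db
Common to both → Db, Eb.

Db  Eb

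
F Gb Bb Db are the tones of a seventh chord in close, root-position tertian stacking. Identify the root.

Gb

Stacking in thirds gives Gb – Bb – Db – F, so Gb is the root — Gb major seventh.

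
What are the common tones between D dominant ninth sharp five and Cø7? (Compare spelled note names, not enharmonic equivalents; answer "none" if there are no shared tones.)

C

D dominant ninth sharp five: D F# A# C E
Cø7: C Eb Gb Bb
Common to both → C.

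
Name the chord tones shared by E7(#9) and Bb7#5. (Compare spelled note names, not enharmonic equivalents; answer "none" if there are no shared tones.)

E7(#9): E G♯ B D F𝄪
Bb7#5: B♭ D F♯ A♭
Common to both → D.

D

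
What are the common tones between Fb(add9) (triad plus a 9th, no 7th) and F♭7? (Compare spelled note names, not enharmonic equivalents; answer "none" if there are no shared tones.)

F♭  A♭  C♭

Fb(add9): F♭ A♭ C♭ G♭
F♭7: F♭ A♭ C♭ E𝄫
Common to both → F♭, A♭, C♭.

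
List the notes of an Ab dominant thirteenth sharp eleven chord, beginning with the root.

A-flat, C, E-flat, G-flat, B-flat, D, F

Ab dominant thirteenth sharp eleven is a dominant thirteenth sharp eleven built on A-flat.
- root: A-flat
- major 3rd: C
- perfect 5th: E-flat
- minor 7th: G-flat
- major 9th: B-flat
- augmented 11th: D
- major 13th: F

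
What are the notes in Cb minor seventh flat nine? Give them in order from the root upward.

Cb, Ebb, Gb, Bbb, Dbb

Cb minor seventh flat nine is a minor seventh flat nine built on Cb.
Cb — root
Ebb — minor 3rd
Gb — perfect 5th
Bbb — minor 7th
Dbb — minor 9th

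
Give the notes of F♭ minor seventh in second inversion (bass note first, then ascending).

In root position, F♭ minor seventh is F♭–A𝄫–C♭–E𝄫.
Second inversion puts the fifth (C♭) in the bass.

C♭ E𝄫 F♭ A𝄫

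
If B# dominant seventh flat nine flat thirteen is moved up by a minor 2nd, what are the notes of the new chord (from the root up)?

C-sharp – E-sharp – G-sharp – B – D – A

B-sharp up a minor 2nd → C-sharp. New chord: C-sharp dominant seventh flat nine flat thirteen.
Root: C-sharp
Major 3rd (3rd): E-sharp
Perfect 5th (5th): G-sharp
Minor 7th (7th): B
Minor 9th (9th): D
Minor 13th (13th): A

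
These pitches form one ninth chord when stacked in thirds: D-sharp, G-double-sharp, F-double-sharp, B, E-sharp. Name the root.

E-sharp

Arranged so that each adjacent pair is a third by letter name: E-sharp – G-double-sharp – B – D-sharp – F-double-sharp.
The bottom of that stack, E-sharp, is the root (this is E-sharp dominant ninth flat five).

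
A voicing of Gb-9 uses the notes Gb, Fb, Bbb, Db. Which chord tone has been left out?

Ab

Gb-9 = Gb, Bbb, Db, Fb, Ab. The voicing lacks the 9th (major 9th), Ab.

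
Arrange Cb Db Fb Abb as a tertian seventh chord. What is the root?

Arranged so that each adjacent pair is a third by letter name: Db – Fb – Abb – Cb.
The bottom of that stack, Db, is the root (this is Db half-diminished seventh).

Db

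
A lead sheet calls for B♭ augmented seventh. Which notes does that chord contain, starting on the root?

B-flat D F-sharp A-flat

B♭ augmented seventh: augmented seventh on B-flat.
Root: B-flat
Major 3rd (3rd): D
Augmented 5th (5th): F-sharp
Minor 7th (7th): A-flat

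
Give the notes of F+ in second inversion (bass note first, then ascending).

C#  F  A

In root position, F+ is F–A–C#.
Second inversion puts the fifth (C#) in the bass.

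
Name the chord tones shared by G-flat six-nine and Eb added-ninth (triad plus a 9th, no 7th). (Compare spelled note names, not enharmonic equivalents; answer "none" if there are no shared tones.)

G-flat six-nine = G-flat, B-flat, D-flat, E-flat, A-flat.
Eb added-ninth = E-flat, G, B-flat, F.
Shared: B-flat, E-flat.

B-flat  E-flat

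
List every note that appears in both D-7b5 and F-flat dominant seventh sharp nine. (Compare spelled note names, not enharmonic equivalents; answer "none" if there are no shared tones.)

A♭

D-7b5 = D, F, A♭, C.
F-flat dominant seventh sharp nine = F♭, A♭, C♭, E𝄫, G.
Shared: A♭.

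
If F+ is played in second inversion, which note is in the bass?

F+ in root position is F–A–C#.
Second inversion places the fifth in the bass, which is C#.

C#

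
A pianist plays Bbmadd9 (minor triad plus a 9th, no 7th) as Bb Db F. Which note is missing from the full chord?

C

The full Bbmadd9 chord is Bb, Db, F, C.
Comparing with the voicing, the major 9th (9th) — C — is absent.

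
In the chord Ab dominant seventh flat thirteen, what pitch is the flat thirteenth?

Ab dominant seventh flat thirteen is built on A-flat; its 13th is a minor 13th above the root.
A sixth above A uses the letter F, and the minor 13th above A-flat is F-flat.

F-flat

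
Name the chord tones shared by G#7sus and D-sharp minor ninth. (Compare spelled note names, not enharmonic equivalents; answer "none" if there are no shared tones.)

G#7sus = G#, C#, D#, F#.
D-sharp minor ninth = D#, F#, A#, C#, E#.
Shared: C#, D#, F#.

C#, D#, F#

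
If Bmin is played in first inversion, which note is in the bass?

D

Bmin in root position is B–D–F♯.
First inversion places the third in the bass, which is D.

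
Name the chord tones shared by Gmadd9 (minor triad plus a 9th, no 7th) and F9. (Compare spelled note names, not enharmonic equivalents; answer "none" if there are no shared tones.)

Gmadd9 = G, Bb, D, A.
F9 = F, A, C, Eb, G.
Shared: G, A.

G, A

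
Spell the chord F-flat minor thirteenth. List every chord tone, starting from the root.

F♭ – A𝄫 – C♭ – E𝄫 – G♭ – B𝄫 – D♭

Root F♭, quality minor thirteenth:
root → F♭
3rd (minor 3rd) → A𝄫
5th (perfect 5th) → C♭
7th (minor 7th) → E𝄫
9th (major 9th) → G♭
11th (perfect 11th) → B𝄫
13th (major 13th) → D♭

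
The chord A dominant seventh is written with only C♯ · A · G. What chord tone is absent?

A dominant seventh = A, C♯, E, G. The voicing lacks the 5th (perfect 5th), E.

E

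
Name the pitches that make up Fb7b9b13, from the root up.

Root Fb, quality dominant seventh flat nine flat thirteen:
Root: Fb
Major 3rd (3rd): Ab
Perfect 5th (5th): Cb
Minor 7th (7th): Ebb
Minor 9th (9th): Gbb
Minor 13th (13th): Dbb

Fb Ab Cb Ebb Gbb Dbb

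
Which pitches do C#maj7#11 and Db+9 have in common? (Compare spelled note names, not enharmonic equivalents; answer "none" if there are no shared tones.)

C#maj7#11 = C♯, E♯, G♯, B♯, F𝄪.
Db+9 = D♭, F, A, C♭, E♭.
Shared: none.

none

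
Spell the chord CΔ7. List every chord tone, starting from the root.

CΔ7: major seventh on C.
root → C
3rd (major 3rd) → E
5th (perfect 5th) → G
7th (major 7th) → B

C – E – G – B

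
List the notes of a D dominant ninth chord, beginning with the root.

Root D, quality dominant ninth:
Root: D
Major 3rd (3rd): F#
Perfect 5th (5th): A
Minor 7th (7th): C
Major 9th (9th): E

D, F#, A, C, E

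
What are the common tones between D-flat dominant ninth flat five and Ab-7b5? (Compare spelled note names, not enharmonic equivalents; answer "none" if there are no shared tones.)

D-flat dominant ninth flat five: D♭ F A𝄫 C♭ E♭
Ab-7b5: A♭ C♭ E𝄫 G♭
Common to both → C♭.

C♭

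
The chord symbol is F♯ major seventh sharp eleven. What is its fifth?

F♯ major seventh sharp eleven is built on F#; its 5th is a perfect 5th above the root.
A fifth above F uses the letter C, and the perfect 5th above F# is C#.

C#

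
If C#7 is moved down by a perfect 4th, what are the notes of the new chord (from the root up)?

G#, B#, D#, F#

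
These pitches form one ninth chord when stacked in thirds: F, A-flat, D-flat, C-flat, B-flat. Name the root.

B-flat

Stacking in thirds gives B-flat – D-flat – F – A-flat – C-flat, so B-flat is the root — B-flat minor seventh flat nine.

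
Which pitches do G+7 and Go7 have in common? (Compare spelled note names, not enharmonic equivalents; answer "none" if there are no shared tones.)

G

G+7: G B D# F
Go7: G Bb Db Fb
Common to both → G.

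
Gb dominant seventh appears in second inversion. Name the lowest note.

Db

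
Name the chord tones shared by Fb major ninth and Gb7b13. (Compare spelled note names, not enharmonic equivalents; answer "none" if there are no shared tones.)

F♭, G♭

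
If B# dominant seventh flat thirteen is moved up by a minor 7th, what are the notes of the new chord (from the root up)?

A-sharp C-double-sharp E-sharp G-sharp F-sharp

Transposed root: B-sharp → A-sharp (minor 7th up). So we spell A-sharp dominant seventh flat thirteen:
- root: A-sharp
- major 3rd: C-double-sharp
- perfect 5th: E-sharp
- minor 7th: G-sharp
- minor 13th: F-sharp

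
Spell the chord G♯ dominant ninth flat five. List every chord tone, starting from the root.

G#  B#  D  F#  A#

G♯ dominant ninth flat five: dominant ninth flat five on G#.
- root: G#
- major 3rd: B#
- diminished 5th: D
- minor 7th: F#
- major 9th: A#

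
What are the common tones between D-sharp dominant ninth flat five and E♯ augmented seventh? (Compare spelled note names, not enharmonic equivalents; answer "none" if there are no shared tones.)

D-sharp dominant ninth flat five: D-sharp F-double-sharp A C-sharp E-sharp
E♯ augmented seventh: E-sharp G-double-sharp B-double-sharp D-sharp
Common to both → D-sharp, E-sharp.

D-sharp, E-sharp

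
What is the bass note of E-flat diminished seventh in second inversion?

B-double-flat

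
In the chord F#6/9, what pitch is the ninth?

F#6/9 is built on F#; its 9th is a major 9th above the root.
A second above F uses the letter G, and the major 9th above F# is G#.

G#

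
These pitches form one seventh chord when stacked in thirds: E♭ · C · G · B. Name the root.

C

Stacking in thirds gives C – E♭ – G – B, so C is the root — C minor-major seventh.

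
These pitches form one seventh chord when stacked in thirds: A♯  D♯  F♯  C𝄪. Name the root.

Stacking in thirds gives D♯ – F♯ – A♯ – C𝄪, so D♯ is the root — D♯ minor-major seventh.

D♯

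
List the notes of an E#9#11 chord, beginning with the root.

E#, G##, B#, D#, F##, A##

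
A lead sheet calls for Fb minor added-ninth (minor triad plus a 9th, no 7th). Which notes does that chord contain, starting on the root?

Fb minor added-ninth: minor added-ninth on F-flat.
root → F-flat
3rd (minor 3rd) → A-double-flat
5th (perfect 5th) → C-flat
9th (major 9th) → G-flat

F-flat A-double-flat C-flat G-flat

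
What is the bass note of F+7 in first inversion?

A

F+7 in root position is F–A–C#–Eb.
First inversion places the third in the bass, which is A.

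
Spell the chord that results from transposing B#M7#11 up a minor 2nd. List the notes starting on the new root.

A minor 2nd up from B# is C#, so the new chord is C# major seventh sharp eleven.
Root: C#
Major 3rd (3rd): E#
Perfect 5th (5th): G#
Major 7th (7th): B#
Augmented 11th (11th): F##

C#, E#, G#, B#, F##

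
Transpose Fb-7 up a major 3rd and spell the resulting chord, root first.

Ab – Cb – Eb – Gb

Transposed root: Fb → Ab (major 3rd up). So we spell Ab minor seventh:
- root: Ab
- minor 3rd: Cb
- perfect 5th: Eb
- minor 7th: Gb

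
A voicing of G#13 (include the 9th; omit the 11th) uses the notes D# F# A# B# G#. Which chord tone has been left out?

G#13 = G#, B#, D#, F#, A#, E#. The voicing lacks the 13th (major 13th), E#.

E#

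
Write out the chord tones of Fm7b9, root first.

Fm7b9: minor seventh flat nine on F.
- root: F
- minor 3rd: Ab
- perfect 5th: C
- minor 7th: Eb
- minor 9th: Gb

F  Ab  C  Eb  Gb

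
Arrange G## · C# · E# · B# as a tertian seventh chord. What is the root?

C#

Stacking in thirds gives C# – E# – G## – B#, so C# is the root — C# augmented major seventh.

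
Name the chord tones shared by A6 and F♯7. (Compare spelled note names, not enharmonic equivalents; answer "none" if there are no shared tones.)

C#, E, F#

A6 = A, C#, E, F#.
F♯7 = F#, A#, C#, E.
Shared: C#, E, F#.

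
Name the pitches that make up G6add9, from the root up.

G, B, D, E, A

G6add9: six-nine on G.
Root: G
Major 3rd (3rd): B
Perfect 5th (5th): D
Major 6th (6th): E
Major 9th (9th): A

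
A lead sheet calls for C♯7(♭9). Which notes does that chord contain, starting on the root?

C# – E# – G# – B – D

C♯7(♭9) is a dominant seventh flat nine built on C#.
Root: C#
Major 3rd (3rd): E#
Perfect 5th (5th): G#
Minor 7th (7th): B
Minor 9th (9th): D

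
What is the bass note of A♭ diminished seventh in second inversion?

E-double-flat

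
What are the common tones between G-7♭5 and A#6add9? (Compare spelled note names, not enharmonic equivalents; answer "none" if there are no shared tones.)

none

G-7♭5 = G, Bb, Db, F.
A#6add9 = A#, C##, E#, F##, B#.
Shared: none.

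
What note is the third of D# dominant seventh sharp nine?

Root of D# dominant seventh sharp nine = D-sharp. The 3rd is a major 3rd: D-sharp up a major 3rd → F-double-sharp.

F-double-sharp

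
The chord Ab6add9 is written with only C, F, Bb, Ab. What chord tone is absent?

The full Ab6add9 chord is Ab, C, Eb, F, Bb.
Comparing with the voicing, the perfect 5th (5th) — Eb — is absent.

Eb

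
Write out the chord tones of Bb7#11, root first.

Bb  D  F  Ab  E

Root Bb, quality dominant seventh sharp eleven:
Root: Bb
Major 3rd (3rd): D
Perfect 5th (5th): F
Minor 7th (7th): Ab
Augmented 11th (11th): E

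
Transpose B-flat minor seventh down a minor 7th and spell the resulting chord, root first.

A minor 7th down from B♭ is C, so the new chord is C minor seventh.
C — root
E♭ — minor 3rd
G — perfect 5th
B♭ — minor 7th

C, E♭, G, B♭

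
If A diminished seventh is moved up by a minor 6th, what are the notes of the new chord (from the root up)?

F, Ab, Cb, Ebb

A minor 6th up from A is F, so the new chord is F diminished seventh.
Root: F
Minor 3rd (3rd): Ab
Diminished 5th (5th): Cb
Diminished 7th (7th): Ebb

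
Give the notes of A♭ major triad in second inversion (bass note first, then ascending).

In root position, A♭ major triad is A-flat–C–E-flat.
Second inversion puts the fifth (E-flat) in the bass.

E-flat, A-flat, C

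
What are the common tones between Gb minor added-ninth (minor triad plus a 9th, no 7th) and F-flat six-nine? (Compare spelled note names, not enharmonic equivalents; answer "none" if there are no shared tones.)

Gb  Db  Ab

Gb minor added-ninth = Gb, Bbb, Db, Ab.
F-flat six-nine = Fb, Ab, Cb, Db, Gb.
Shared: Gb, Db, Ab.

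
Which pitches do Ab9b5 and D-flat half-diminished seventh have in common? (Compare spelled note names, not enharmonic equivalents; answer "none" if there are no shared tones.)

Ab9b5: Ab C Ebb Gb Bb
D-flat half-diminished seventh: Db Fb Abb Cb
Common to both → none.

none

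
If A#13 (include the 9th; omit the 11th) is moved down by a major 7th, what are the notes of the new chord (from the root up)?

B – D# – F# – A – C# – G#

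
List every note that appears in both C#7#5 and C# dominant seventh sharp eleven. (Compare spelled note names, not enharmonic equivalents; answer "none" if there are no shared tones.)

C♯ E♯ B

C#7#5: C♯ E♯ G𝄪 B
C# dominant seventh sharp eleven: C♯ E♯ G♯ B F𝄪
Common to both → C♯, E♯, B.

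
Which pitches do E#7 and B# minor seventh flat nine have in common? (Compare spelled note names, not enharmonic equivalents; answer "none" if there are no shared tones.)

B# – D#

E#7 = E#, G##, B#, D#.
B# minor seventh flat nine = B#, D#, F##, A#, C#.
Shared: B#, D#.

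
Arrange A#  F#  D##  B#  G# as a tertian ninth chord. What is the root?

G#

Stacking in thirds gives G# – B# – D## – F# – A#, so G# is the root — G# dominant ninth sharp five.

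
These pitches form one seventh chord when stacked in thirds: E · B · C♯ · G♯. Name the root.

C♯

Arranged so that each adjacent pair is a third by letter name: C♯ – E – G♯ – B.
The bottom of that stack, C♯, is the root (this is C♯ minor seventh).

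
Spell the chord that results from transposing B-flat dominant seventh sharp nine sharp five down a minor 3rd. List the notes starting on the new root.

Transposed root: B-flat → G (minor 3rd down). So we spell G dominant seventh sharp nine sharp five:
G — root
B — major 3rd
D-sharp — augmented 5th
F — minor 7th
A-sharp — augmented 9th

G, B, D-sharp, F, A-sharp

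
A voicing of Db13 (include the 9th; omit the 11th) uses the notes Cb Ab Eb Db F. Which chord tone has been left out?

Bb

The full Db13 chord is Db, F, Ab, Cb, Eb, Bb.
Comparing with the voicing, the major 13th (13th) — Bb — is absent.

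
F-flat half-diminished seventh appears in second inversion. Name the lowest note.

C-double-flat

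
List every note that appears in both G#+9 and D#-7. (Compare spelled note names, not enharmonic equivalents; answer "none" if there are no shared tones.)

F♯, A♯

G#+9 = G♯, B♯, D𝄪, F♯, A♯.
D#-7 = D♯, F♯, A♯, C♯.
Shared: F♯, A♯.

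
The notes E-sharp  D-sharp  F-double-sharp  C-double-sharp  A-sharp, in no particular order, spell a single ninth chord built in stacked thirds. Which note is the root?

D-sharp

Stacking in thirds gives D-sharp – F-double-sharp – A-sharp – C-double-sharp – E-sharp, so D-sharp is the root — D-sharp major ninth.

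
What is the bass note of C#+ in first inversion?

E#

C#+ in root position is C#–E#–G##.
First inversion places the third in the bass, which is E#.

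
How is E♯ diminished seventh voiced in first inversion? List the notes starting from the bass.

E♯ diminished seventh = E-sharp–G-sharp–B–D; first inversion → third (G-sharp) lowest.

G-sharp, B, D, E-sharp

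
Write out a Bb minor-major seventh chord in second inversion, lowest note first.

F A B-flat D-flat

In root position, Bb minor-major seventh is B-flat–D-flat–F–A.
Second inversion puts the fifth (F) in the bass.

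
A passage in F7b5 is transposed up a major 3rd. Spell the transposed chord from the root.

A, C#, Eb, G

F up a major 3rd → A. New chord: A dominant seventh flat five.
root → A
3rd (major 3rd) → C#
5th (diminished 5th) → Eb
7th (minor 7th) → G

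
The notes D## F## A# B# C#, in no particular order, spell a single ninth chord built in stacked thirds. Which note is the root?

B#

Arranged so that each adjacent pair is a third by letter name: B# – D## – F## – A# – C#.
The bottom of that stack, B#, is the root (this is B# dominant seventh flat nine).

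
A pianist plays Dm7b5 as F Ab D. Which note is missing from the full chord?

The full Dm7b5 chord is D, F, Ab, C.
Comparing with the voicing, the minor 7th (7th) — C — is absent.

C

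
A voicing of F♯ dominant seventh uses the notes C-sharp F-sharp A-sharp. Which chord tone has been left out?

F♯ dominant seventh = F-sharp, A-sharp, C-sharp, E. The voicing lacks the 7th (minor 7th), E.

E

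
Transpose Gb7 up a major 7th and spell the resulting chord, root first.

F, A, C, Eb

A major 7th up from Gb is F, so the new chord is F dominant seventh.
root → F
3rd (major 3rd) → A
5th (perfect 5th) → C
7th (minor 7th) → Eb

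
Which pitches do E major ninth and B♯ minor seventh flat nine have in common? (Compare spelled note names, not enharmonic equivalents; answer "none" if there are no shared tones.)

E major ninth = E, G-sharp, B, D-sharp, F-sharp.
B♯ minor seventh flat nine = B-sharp, D-sharp, F-double-sharp, A-sharp, C-sharp.
Shared: D-sharp.

D-sharp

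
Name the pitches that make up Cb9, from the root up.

Cb9: dominant ninth on Cb.
root → Cb
3rd (major 3rd) → Eb
5th (perfect 5th) → Gb
7th (minor 7th) → Bbb
9th (major 9th) → Db

Cb  Eb  Gb  Bbb  Db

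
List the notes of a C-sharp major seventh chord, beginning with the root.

C# E# G# B#

C-sharp major seventh is a major seventh built on C#.
C# — root
E# — major 3rd
G# — perfect 5th
B# — major 7th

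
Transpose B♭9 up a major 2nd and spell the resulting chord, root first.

Transposed root: B♭ → C (major 2nd up). So we spell C dominant ninth:
C — root
E — major 3rd
G — perfect 5th
B♭ — minor 7th
D — major 9th

C E G B♭ D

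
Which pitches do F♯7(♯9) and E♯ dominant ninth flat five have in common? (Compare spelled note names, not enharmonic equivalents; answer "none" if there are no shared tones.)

G##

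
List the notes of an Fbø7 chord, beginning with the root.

Fb  Abb  Cbb  Ebb

Root Fb, quality half-diminished seventh:
Root: Fb
Minor 3rd (3rd): Abb
Diminished 5th (5th): Cbb
Minor 7th (7th): Ebb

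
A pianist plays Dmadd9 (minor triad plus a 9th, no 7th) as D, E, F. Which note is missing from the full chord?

Dmadd9 = D, F, A, E. The voicing lacks the 5th (perfect 5th), A.

A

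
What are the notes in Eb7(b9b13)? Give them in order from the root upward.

Eb7(b9b13) is a dominant seventh flat nine flat thirteen built on Eb.
Root: Eb
Major 3rd (3rd): G
Perfect 5th (5th): Bb
Minor 7th (7th): Db
Minor 9th (9th): Fb
Minor 13th (13th): Cb

Eb  G  Bb  Db  Fb  Cb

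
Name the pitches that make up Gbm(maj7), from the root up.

G♭, B𝄫, D♭, F

Root G♭, quality minor-major seventh:
Root: G♭
Minor 3rd (3rd): B𝄫
Perfect 5th (5th): D♭
Major 7th (7th): F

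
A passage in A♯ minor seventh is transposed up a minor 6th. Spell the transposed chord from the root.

A♯ up a minor 6th → F♯. New chord: F♯ minor seventh.
Root: F♯
Minor 3rd (3rd): A
Perfect 5th (5th): C♯
Minor 7th (7th): E

F♯, A, C♯, E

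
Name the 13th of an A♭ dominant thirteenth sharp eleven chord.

F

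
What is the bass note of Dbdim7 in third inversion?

Cbb

Dbdim7 = Db–Fb–Abb–Cbb. Third inversion → seventh in the bass = Cbb.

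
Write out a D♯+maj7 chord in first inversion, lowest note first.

D♯+maj7 = D#–F##–A##–C##; first inversion → third (F##) lowest.

F##  A##  C##  D#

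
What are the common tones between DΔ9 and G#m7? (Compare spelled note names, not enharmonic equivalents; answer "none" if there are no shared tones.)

F#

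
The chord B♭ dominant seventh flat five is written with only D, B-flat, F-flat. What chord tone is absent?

A-flat

The full B♭ dominant seventh flat five chord is B-flat, D, F-flat, A-flat.
Comparing with the voicing, the minor 7th (7th) — A-flat — is absent.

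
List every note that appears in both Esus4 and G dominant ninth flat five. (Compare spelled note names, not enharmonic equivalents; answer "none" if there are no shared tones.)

Esus4 = E, A, B.
G dominant ninth flat five = G, B, D♭, F, A.
Shared: A, B.

A, B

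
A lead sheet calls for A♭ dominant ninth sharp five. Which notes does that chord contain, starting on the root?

Root A♭, quality dominant ninth sharp five:
- root: A♭
- major 3rd: C
- augmented 5th: E
- minor 7th: G♭
- major 9th: B♭

A♭ C E G♭ B♭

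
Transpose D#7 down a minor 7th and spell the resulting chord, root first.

E♯ G𝄪 B♯ D♯

A minor 7th down from D♯ is E♯, so the new chord is E♯ dominant seventh.
Root: E♯
Major 3rd (3rd): G𝄪
Perfect 5th (5th): B♯
Minor 7th (7th): D♯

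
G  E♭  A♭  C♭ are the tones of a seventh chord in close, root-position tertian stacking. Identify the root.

Stacking in thirds gives A♭ – C♭ – E♭ – G, so A♭ is the root — A♭ minor-major seventh.

A♭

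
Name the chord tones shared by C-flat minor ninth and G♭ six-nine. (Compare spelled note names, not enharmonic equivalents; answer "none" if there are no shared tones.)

G-flat, D-flat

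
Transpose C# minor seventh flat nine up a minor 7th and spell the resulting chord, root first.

B, D, F-sharp, A, C

Transposed root: C-sharp → B (minor 7th up). So we spell B minor seventh flat nine:
B — root
D — minor 3rd
F-sharp — perfect 5th
A — minor 7th
C — minor 9th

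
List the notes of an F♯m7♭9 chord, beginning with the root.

F♯m7♭9 is a minor seventh flat nine built on F♯.
Root: F♯
Minor 3rd (3rd): A
Perfect 5th (5th): C♯
Minor 7th (7th): E
Minor 9th (9th): G

F♯  A  C♯  E  G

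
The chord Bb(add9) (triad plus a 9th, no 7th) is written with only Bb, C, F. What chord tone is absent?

D

Bb(add9) = Bb, D, F, C. The voicing lacks the 3rd (major 3rd), D.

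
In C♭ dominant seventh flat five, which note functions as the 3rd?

Root of C♭ dominant seventh flat five = C-flat. The 3rd is a major 3rd: C-flat up a major 3rd → E-flat.

E-flat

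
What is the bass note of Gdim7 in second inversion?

Db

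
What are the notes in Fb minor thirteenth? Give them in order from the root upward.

Fb minor thirteenth: minor thirteenth on F-flat.
Root: F-flat
Minor 3rd (3rd): A-double-flat
Perfect 5th (5th): C-flat
Minor 7th (7th): E-double-flat
Major 9th (9th): G-flat
Perfect 11th (11th): B-double-flat
Major 13th (13th): D-flat

F-flat, A-double-flat, C-flat, E-double-flat, G-flat, B-double-flat, D-flat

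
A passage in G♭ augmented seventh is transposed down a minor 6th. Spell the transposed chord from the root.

A minor 6th down from G-flat is B-flat, so the new chord is B-flat augmented seventh.
B-flat — root
D — major 3rd
F-sharp — augmented 5th
A-flat — minor 7th

B-flat, D, F-sharp, A-flat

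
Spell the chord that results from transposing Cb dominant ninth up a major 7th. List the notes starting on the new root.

Bb – D – F – Ab – C

Transposed root: Cb → Bb (major 7th up). So we spell Bb dominant ninth:
- root: Bb
- major 3rd: D
- perfect 5th: F
- minor 7th: Ab
- major 9th: C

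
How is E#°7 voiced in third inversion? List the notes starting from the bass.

D, E♯, G♯, B

E#°7 = E♯–G♯–B–D; third inversion → seventh (D) lowest.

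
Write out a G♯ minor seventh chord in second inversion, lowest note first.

D-sharp  F-sharp  G-sharp  B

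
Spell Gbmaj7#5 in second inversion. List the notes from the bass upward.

D – F – Gb – Bb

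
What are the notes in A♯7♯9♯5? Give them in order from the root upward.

A#, C##, E##, G#, B##

A♯7♯9♯5 is a dominant seventh sharp nine sharp five built on A#.
A# — root
C## — major 3rd
E## — augmented 5th
G# — minor 7th
B## — augmented 9th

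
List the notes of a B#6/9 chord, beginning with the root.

B#6/9: six-nine on B#.
Root: B#
Major 3rd (3rd): D##
Perfect 5th (5th): F##
Major 6th (6th): G##
Major 9th (9th): C##

B# D## F## G## C##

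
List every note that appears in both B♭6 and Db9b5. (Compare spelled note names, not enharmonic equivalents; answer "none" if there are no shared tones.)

F

B♭6: B♭ D F G
Db9b5: D♭ F A𝄫 C♭ E♭
Common to both → F.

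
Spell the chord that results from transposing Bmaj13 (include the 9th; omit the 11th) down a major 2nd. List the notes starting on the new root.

A major 2nd down from B is A, so the new chord is A major thirteenth.
A — root
C♯ — major 3rd
E — perfect 5th
G♯ — major 7th
B — major 9th
F♯ — major 13th

A C♯ E G♯ B F♯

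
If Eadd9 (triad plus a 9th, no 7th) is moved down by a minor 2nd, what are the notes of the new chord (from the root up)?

D♯ – F𝄪 – A♯ – E♯

E down a minor 2nd → D♯. New chord: D♯ added-ninth.
Root: D♯
Major 3rd (3rd): F𝄪
Perfect 5th (5th): A♯
Major 9th (9th): E♯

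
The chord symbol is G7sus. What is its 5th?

D

G7sus is built on G; its 5th is a perfect 5th above the root.
A fifth above G uses the letter D, and the perfect 5th above G is D.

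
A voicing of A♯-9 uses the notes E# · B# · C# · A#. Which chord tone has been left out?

The full A♯-9 chord is A#, C#, E#, G#, B#.
Comparing with the voicing, the minor 7th (7th) — G# — is absent.

G#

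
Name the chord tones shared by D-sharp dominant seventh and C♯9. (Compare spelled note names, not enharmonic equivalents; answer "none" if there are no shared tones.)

D-sharp dominant seventh: D# F## A# C#
C♯9: C# E# G# B D#
Common to both → D#, C#.

D#, C#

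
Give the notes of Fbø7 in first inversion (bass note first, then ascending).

In root position, Fbø7 is Fb–Abb–Cbb–Ebb.
First inversion puts the third (Abb) in the bass.

Abb  Cbb  Ebb  Fb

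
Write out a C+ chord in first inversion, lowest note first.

E G♯ C

C+ = C–E–G♯; first inversion → third (E) lowest.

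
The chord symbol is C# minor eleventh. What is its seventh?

B

Root of C# minor eleventh = C-sharp. The 7th is a minor 7th: C-sharp up a minor 7th → B.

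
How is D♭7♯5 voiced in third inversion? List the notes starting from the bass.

In root position, D♭7♯5 is Db–F–A–Cb.
Third inversion puts the seventh (Cb) in the bass.

Cb  Db  F  A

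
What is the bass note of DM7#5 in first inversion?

F#

DM7#5 in root position is D–F#–A#–C#.
First inversion places the third in the bass, which is F#.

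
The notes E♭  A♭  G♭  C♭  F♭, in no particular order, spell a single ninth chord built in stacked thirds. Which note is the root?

F♭

Stacking in thirds gives F♭ – A♭ – C♭ – E♭ – G♭, so F♭ is the root — F♭ major ninth.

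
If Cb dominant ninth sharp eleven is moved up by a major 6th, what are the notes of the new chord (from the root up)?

A-flat C E-flat G-flat B-flat D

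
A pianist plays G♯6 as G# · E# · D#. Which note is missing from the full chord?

G♯6 = G#, B#, D#, E#. The voicing lacks the 3rd (major 3rd), B#.

B#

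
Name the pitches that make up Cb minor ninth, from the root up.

Cb minor ninth is a minor ninth built on C-flat.
- root: C-flat
- minor 3rd: E-double-flat
- perfect 5th: G-flat
- minor 7th: B-double-flat
- major 9th: D-flat

C-flat – E-double-flat – G-flat – B-double-flat – D-flat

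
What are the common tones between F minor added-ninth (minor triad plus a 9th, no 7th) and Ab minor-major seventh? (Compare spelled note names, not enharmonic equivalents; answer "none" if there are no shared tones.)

F minor added-ninth: F A-flat C G
Ab minor-major seventh: A-flat C-flat E-flat G
Common to both → A-flat, G.

A-flat  G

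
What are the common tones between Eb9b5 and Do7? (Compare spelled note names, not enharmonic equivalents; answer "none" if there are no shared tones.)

Eb9b5 = E♭, G, B𝄫, D♭, F.
Do7 = D, F, A♭, C♭.
Shared: F.

F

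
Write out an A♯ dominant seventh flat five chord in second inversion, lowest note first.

A♯ dominant seventh flat five = A#–C##–E–G#; second inversion → fifth (E) lowest.

E G# A# C##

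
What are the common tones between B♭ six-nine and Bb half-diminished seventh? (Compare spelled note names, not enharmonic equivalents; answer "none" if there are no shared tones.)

Bb

B♭ six-nine: Bb D F G C
Bb half-diminished seventh: Bb Db Fb Ab
Common to both → Bb.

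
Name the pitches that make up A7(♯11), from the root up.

A – C# – E – G – D#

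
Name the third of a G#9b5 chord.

B♯

Root of G#9b5 = G♯. The 3rd is a major 3rd: G♯ up a major 3rd → B♯.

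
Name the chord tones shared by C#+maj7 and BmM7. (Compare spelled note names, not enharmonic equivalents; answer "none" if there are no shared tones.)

none

C#+maj7: C♯ E♯ G𝄪 B♯
BmM7: B D F♯ A♯
Common to both → none.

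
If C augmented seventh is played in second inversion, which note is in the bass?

C augmented seventh = C–E–G#–Bb. Second inversion → fifth in the bass = G#.

G#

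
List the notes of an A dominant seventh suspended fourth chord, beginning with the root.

A D E G

A dominant seventh suspended fourth: dominant seventh suspended fourth on A.
- root: A
- perfect 4th: D
- perfect 5th: E
- minor 7th: G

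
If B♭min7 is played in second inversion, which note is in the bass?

F

B♭min7 = Bb–Db–F–Ab. Second inversion → fifth in the bass = F.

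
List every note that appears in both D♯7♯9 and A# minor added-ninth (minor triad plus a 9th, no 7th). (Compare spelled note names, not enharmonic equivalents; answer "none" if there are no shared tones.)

A♯, C♯

D♯7♯9: D♯ F𝄪 A♯ C♯ E𝄪
A# minor added-ninth: A♯ C♯ E♯ B♯
Common to both → A♯, C♯.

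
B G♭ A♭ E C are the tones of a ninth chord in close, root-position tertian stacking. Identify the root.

A♭

Stacking in thirds gives A♭ – C – E – G♭ – B, so A♭ is the root — A♭ dominant seventh sharp nine sharp five.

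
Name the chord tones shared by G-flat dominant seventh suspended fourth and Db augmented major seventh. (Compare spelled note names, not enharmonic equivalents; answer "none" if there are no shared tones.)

Db

G-flat dominant seventh suspended fourth = Gb, Cb, Db, Fb.
Db augmented major seventh = Db, F, A, C.
Shared: Db.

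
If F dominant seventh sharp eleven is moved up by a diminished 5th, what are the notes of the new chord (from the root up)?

A diminished 5th up from F is Cb, so the new chord is Cb dominant seventh sharp eleven.
Root: Cb
Major 3rd (3rd): Eb
Perfect 5th (5th): Gb
Minor 7th (7th): Bbb
Augmented 11th (11th): F

Cb Eb Gb Bbb F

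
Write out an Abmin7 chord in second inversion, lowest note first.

Eb – Gb – Ab – Cb

Abmin7 = Ab–Cb–Eb–Gb; second inversion → fifth (Eb) lowest.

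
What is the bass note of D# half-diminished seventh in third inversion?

C#

D# half-diminished seventh in root position is D#–F#–A–C#.
Third inversion places the seventh in the bass, which is C#.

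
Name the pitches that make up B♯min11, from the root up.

B♯min11: minor eleventh on B#.
B# — root
D# — minor 3rd
F## — perfect 5th
A# — minor 7th
C## — major 9th
E# — perfect 11th

B#, D#, F##, A#, C##, E#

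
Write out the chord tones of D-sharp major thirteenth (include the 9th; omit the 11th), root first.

D# F## A# C## E# B#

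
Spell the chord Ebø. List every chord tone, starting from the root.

E♭ – G♭ – B𝄫 – D♭

Root E♭, quality half-diminished seventh:
E♭ — root
G♭ — minor 3rd
B𝄫 — diminished 5th
D♭ — minor 7th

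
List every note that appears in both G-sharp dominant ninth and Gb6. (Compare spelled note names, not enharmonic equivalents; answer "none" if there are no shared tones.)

none

G-sharp dominant ninth: G# B# D# F# A#
Gb6: Gb Bb Db Eb
Common to both → none.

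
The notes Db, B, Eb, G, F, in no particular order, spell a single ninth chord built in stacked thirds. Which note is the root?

Stacking in thirds gives Eb – G – B – Db – F, so Eb is the root — Eb dominant ninth sharp five.

Eb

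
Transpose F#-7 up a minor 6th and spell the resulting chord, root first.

D, F, A, C

F# up a minor 6th → D. New chord: D minor seventh.
- root: D
- minor 3rd: F
- perfect 5th: A
- minor 7th: C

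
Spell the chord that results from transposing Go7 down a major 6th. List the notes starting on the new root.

B♭  D♭  F♭  A𝄫

Transposed root: G → B♭ (major 6th down). So we spell B♭ diminished seventh:
Root: B♭
Minor 3rd (3rd): D♭
Diminished 5th (5th): F♭
Diminished 7th (7th): A𝄫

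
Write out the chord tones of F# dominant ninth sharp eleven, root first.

F# – A# – C# – E – G# – B#

F# dominant ninth sharp eleven is a dominant ninth sharp eleven built on F#.
F# — root
A# — major 3rd
C# — perfect 5th
E — minor 7th
G# — major 9th
B# — augmented 11th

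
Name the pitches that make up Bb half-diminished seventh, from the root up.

Bb half-diminished seventh: half-diminished seventh on B-flat.
Root: B-flat
Minor 3rd (3rd): D-flat
Diminished 5th (5th): F-flat
Minor 7th (7th): A-flat

B-flat, D-flat, F-flat, A-flat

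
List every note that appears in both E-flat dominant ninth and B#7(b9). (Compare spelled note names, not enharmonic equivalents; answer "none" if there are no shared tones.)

none

E-flat dominant ninth: Eb G Bb Db F
B#7(b9): B# D## F## A# C#
Common to both → none.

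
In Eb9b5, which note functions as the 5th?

Bbb

Root of Eb9b5 = Eb. The 5th is a diminished 5th: Eb up a diminished 5th → Bbb.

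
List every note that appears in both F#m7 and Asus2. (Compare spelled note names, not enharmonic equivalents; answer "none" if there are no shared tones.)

A – E

F#m7: F♯ A C♯ E
Asus2: A B E
Common to both → A, E.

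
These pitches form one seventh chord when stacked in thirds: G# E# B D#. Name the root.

Stacking in thirds gives E# – G# – B – D#, so E# is the root — E# half-diminished seventh.

E#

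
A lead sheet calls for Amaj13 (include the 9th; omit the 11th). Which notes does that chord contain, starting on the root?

A, C#, E, G#, B, F#

Amaj13 is a major thirteenth built on A.
- root: A
- major 3rd: C#
- perfect 5th: E
- major 7th: G#
- major 9th: B
- major 13th: F#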